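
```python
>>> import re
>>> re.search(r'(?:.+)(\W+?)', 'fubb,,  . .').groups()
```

('.',)

The match spans [0:11] → 'fubb,,  . .'.
Captured: group 1 = '.'.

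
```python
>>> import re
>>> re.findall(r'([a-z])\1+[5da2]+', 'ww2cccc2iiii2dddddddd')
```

`\1` is not a pattern — it's the concrete string captured by group 1, re-applied verbatim.
Because there's exactly one group, `findall` drops the full match and keeps group 1 from each hit.

['w', 'c', 'i']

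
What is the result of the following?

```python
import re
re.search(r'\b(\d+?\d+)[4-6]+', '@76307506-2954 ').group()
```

'76307506'

The pattern matches a word boundary (`\b`, zero-width); then one or more of a digit (lazy), then one or more of a digit (captured); then one or more of a character in [4-6].
The match spans [1:9] → '76307506'.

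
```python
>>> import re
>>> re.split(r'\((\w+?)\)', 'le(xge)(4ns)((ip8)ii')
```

['le', 'xge', '', '4ns', '(', 'ip8', 'ii']

Matches to split on: at [2:7] → '(xge)'; at [7:12] → '(4ns)'; at [13:18] → '(ip8)'.
The group in the pattern means `split` returns the separators' captures alongside the pieces.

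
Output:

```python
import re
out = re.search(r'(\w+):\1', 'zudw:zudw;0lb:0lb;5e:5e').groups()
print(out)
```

('zudw',)

The match spans [0:9] → 'zudw:zudw'.
Captured: group 1 = 'zudw'.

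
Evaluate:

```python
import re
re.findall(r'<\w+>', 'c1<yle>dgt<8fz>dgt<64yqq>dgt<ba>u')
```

['<yle>', '<8fz>', '<64yqq>', '<ba>']

No capturing groups, so `findall` returns the 4 full match strings.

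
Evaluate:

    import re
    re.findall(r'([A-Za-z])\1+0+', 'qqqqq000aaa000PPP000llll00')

['q', 'a', 'P', 'l']

The backreference `\1` re-matches whatever the first group consumed, character for character.
Scanning left to right: at [0:8] match 'qqqqq000', group 1 = 'q'; at [8:14] match 'aaa000', group 1 = 'a'; at [14:20] match 'PPP000', group 1 = 'P'; at [20:26] match 'llll00', group 1 = 'l'.
Because there's exactly one group, `findall` drops the full match and keeps group 1 from each hit.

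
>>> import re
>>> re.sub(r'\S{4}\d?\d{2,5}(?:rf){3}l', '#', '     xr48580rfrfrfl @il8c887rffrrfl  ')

This matches exactly 4 of a non-whitespace character, then optionally a digit; then 2 to 5 of a digit, then the literal 'rf' repeated 3 times, then the literal 'l'.
Matches: at [5:19] → 'xr48580rfrfrfl'.
`sub` substitutes '#' at each match site.

'     # @il8c887rffrrfl  '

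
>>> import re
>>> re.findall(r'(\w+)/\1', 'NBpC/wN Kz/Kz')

After group 1 captures some text, `\1` only succeeds where that same text appears again.
Scanning left to right: at [8:13] match 'Kz/Kz', group 1 = 'Kz'.
`findall` collects group 1 from the one match (1 total).

['Kz']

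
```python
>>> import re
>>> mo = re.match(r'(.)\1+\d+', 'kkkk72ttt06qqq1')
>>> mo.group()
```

'kkkk72'

`re.match` only tries the pattern at the start of the string.
The match spans [0:6] → 'kkkk72'.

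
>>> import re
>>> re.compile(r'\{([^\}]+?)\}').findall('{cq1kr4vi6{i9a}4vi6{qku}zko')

['cq1kr4vi6{i9a', 'qku']

Scanning left to right: at [0:15] match '{cq1kr4vi6{i9a}', group 1 = 'cq1kr4vi6{i9a'; at [19:24] match '{qku}', group 1 = 'qku'.
`findall` collects group 1 from each match (2 total).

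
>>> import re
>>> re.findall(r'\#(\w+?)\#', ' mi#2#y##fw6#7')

Matches: at [3:6] match '#2#', group 1 = '2'; at [8:13] match '#fw6#', group 1 = 'fw6'.
One capturing group, so `findall` returns just the captured substring from each match — 2 in all.

['2', 'fw6']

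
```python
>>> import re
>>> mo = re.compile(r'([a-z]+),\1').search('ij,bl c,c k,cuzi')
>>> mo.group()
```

A backreference is literal: `\1` must see the identical characters the first group matched.
`re.search` scans for the first position where the pattern succeeds.
The match spans [6:9] → 'c,c'.
Captured: group 1 = 'c'.

'c,c'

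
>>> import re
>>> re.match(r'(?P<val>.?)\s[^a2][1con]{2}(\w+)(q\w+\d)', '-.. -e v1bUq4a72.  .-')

None

`re.match` won't scan ahead — the pattern has to work from the very first character.
Here the pattern fails at index 0, so the call returns None.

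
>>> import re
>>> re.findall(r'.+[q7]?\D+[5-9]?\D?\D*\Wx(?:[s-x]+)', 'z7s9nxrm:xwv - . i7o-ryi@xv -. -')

['z7s9nxrm:xwv - . i7o-ryi@xv']

This matches one or more of any character; then optionally one of [q7], then one or more of a non-digit; then optionally a character in [5-9], then optionally a non-digit, then zero or more of a non-digit; then a non-word character, then the literal 'x'; then one or more of a character in [s-x] (non-capturing group).
Walking the string: at [0:27] → 'z7s9nxrm:xwv - . i7o-ryi@xv'.
`findall` yields the raw match text (1 of them) because the pattern has no groups.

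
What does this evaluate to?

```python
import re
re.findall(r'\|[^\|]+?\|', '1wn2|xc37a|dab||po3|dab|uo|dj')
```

['|xc37a|', '|po3|', '|uo|']

Walking the string: at [4:11] → '|xc37a|'; at [15:20] → '|po3|'; at [23:27] → '|uo|'.
No capturing groups, so `findall` returns the 3 full match strings.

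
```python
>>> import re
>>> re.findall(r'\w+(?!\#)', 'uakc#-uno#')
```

['uak', 'un']

Because the assertion is negative and zero-width, positions next to the forbidden text are skipped.
Walking the string: at [0:3] → 'uak'; at [6:8] → 'un'.
No capturing groups, so `findall` returns the 2 full match strings.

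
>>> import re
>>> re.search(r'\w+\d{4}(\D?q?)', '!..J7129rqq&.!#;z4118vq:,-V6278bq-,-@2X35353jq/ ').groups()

('rq',)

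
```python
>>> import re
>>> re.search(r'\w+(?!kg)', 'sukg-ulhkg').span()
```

(0, 4)

Because the assertion is negative and zero-width, positions next to the forbidden text are skipped.
`search` walks the string left to right and returns the first match it finds.
The match spans [0:4] → 'sukg'.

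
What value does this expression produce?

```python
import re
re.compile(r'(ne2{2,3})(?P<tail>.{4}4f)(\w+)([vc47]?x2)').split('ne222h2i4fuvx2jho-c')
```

Pattern: the literal 'ne', then 2 to 3 of a literal '2' (captured); then exactly 4 of any character, then the literal '4f' (captured as 'tail'); then one or more of a word character (captured); then optionally one of [vc47], then the literal 'x2' (captured).
Matches to split on: at [0:14] → 'ne222h2i4fuvx2'.
With a capturing group present, the delimiter's captured portion is kept in the result list.

['', 'ne22', '2h2i4f', 'uv', 'x2', 'jho-c']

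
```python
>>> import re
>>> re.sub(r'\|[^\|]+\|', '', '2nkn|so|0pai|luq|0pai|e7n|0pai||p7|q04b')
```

Matches: at [4:8] → '|so|'; at [12:17] → '|luq|'; at [21:26] → '|e7n|'; at [31:35] → '|p7|'.
`sub` substitutes '' at each match site.

'2nkn0pai0pai0pai|q04b'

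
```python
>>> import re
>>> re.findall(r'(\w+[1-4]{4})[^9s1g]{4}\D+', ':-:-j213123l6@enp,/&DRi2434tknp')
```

Pattern: one or more of a word character, then exactly 4 of a character in [1-4] (captured); then exactly 4 of any character except [9s1g]; then one or more of a non-digit.
Matches: at [4:23] match 'j213123l6@enp,/&DRi', group 1 = 'j213123'.
With a single group, `findall` returns only what that group captured — 1 item.

['j213123']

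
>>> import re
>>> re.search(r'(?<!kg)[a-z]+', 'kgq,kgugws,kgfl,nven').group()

The negative lookaround is zero-width — it rules out positions where the adjacent text would match, without consuming anything.
The match spans [0:3] → 'kgq'.

'kgq'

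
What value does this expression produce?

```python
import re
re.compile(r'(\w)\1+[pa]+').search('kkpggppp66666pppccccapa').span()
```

(0, 3)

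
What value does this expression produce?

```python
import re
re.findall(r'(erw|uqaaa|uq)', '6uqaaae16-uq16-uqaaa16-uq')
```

['uqaaa', 'uq', 'uqaaa', 'uq']

Branches in `(...|...)` are attempted left-to-right; the first branch that allows the whole pattern to succeed is taken.
Scanning left to right: at [1:6] match 'uqaaa', group 1 = 'uqaaa'; at [10:12] match 'uq', group 1 = 'uq'; at [15:20] match 'uqaaa', group 1 = 'uqaaa'; at [23:25] match 'uq', group 1 = 'uq'.
Because there's exactly one group, `findall` drops the full match and keeps group 1 from each hit.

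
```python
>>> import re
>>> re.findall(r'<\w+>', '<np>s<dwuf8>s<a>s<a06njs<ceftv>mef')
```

['<np>', '<dwuf8>', '<a>', '<ceftv>']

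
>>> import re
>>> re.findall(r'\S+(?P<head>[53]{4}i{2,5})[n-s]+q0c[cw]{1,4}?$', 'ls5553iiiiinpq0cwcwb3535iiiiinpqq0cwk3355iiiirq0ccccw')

['3355iiii']

Pattern: one or more of a non-whitespace character; then exactly 4 of one of [53], then 2 to 5 of a literal 'i' (captured as 'head'); then one or more of a character in [n-s], then the literal 'q0'; then a literal 'c', then 1 to 4 of one of [cw] (lazy); then anchored at the end.
Matches: at [0:53] match 'ls5553iiiiinpq0cwcwb3535iiiiinpqq0cwk3355iiiirq0ccccw', group 1 = '3355iiii'.
`findall` collects group 1 from the one match (1 total).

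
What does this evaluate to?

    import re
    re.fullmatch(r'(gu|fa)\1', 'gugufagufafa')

None

The backreference `\1` re-matches whatever the first group consumed, character for character.
`re.fullmatch` is like wrapping the pattern in `^…$` (in single-line mode).
Here the pattern can't cover the whole string, so the call returns None.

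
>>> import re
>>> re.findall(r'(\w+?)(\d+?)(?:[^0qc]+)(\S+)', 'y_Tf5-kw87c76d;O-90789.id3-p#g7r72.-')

This matches one or more of a word character (lazy) (captured); then one or more of a digit (lazy) (captured); then one or more of any character except [0qc] (non-capturing group); then one or more of a non-whitespace character (captured).
Walking the string: at [0:36] match 'y_Tf5-kw87c76d;O-90789.id3-p#g7r72.-', groups = ('y_Tf', '5', 'c76d;O-90789.id3-p#g7r72.-').
With 3 capturing groups, `findall` returns a 3-tuple per match.

[('y_Tf', '5', 'c76d;O-90789.id3-p#g7r72.-')]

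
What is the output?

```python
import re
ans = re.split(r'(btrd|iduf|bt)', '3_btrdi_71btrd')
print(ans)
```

Alternation tries branches left to right and keeps the first one that lets the overall match succeed at that position.
Matches to split on: at [2:6] → 'btrd'; at [10:14] → 'btrd'.
The group in the pattern means `split` returns the separators' captures alongside the pieces.

['3_', 'btrd', 'i_71', 'btrd', '']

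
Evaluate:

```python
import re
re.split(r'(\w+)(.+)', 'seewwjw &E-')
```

['', 'seewwjw', ' &E-', '']

This matches one or more of a word character (captured); then one or more of any character (captured).
`re.split` interleaves the captured-group text with the surrounding fragments.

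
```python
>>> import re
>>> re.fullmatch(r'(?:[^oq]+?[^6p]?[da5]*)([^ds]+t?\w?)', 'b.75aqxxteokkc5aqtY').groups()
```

This matches one or more of any character except [oq] (lazy), then optionally any character except [6p], then zero or more of one of [da5] (non-capturing group); then one or more of any character except [ds], then optionally a literal 't', then optionally a word character (captured).
The `?` after the quantifier makes it lazy — it takes as little as possible before letting the rest of the pattern try.
`fullmatch` succeeds only if the pattern covers the string from start to end.
The match spans [0:19] → 'b.75aqxxteokkc5aqtY'.
Captured: group 1 = '75aqxxteokkc5aqtY'.

('75aqxxteokkc5aqtY',)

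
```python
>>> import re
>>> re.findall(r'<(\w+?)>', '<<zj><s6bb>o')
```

Matches: at [1:5] match '<zj>', group 1 = 'zj'; at [5:11] match '<s6bb>', group 1 = 's6bb'.
Because there's exactly one group, `findall` drops the full match and keeps group 1 from each hit.

['zj', 's6bb']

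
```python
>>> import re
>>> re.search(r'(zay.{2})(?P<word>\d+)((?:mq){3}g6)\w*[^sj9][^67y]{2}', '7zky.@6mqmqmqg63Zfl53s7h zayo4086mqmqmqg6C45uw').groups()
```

('zayo4', '086', 'mqmqmqg6')

The match spans [25:46] → 'zayo4086mqmqmqg6C45uw'.
Captured: group 1 = 'zayo4', group 2 = '086', group 3 = 'mqmqmqg6'.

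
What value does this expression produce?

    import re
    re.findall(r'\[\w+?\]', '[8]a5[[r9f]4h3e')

['[8]', '[r9f]']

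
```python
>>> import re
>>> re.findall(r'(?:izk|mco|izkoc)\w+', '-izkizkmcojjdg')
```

['izkizkmcojjdg']

Walking the string: at [1:14] → 'izkizkmcojjdg'.
With no groups in the pattern, `findall` gives back each whole match — 1 here.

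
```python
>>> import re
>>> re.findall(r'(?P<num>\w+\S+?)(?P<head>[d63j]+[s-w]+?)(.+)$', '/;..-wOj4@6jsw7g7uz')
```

[('wOj4@', '6js', 'w7g7uz')]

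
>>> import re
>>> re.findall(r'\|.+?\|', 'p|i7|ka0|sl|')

['|i7|', '|sl|']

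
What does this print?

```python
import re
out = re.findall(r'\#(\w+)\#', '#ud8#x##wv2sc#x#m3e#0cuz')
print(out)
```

['ud8', 'wv2sc', 'm3e']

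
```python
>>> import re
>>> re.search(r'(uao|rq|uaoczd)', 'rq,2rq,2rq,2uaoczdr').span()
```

Unlike `match`, `search` isn't anchored — it looks for the pattern anywhere in the string.
The match spans [0:2] → 'rq'.
Captured: group 1 = 'rq'.

(0, 2)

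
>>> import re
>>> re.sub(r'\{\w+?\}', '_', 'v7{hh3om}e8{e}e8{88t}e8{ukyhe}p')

'v7_e8_e8_e8_p'

Matches: at [2:9] → '{hh3om}'; at [11:14] → '{e}'; at [16:21] → '{88t}'; at [23:30] → '{ukyhe}'.
Every occurrence is swapped for '_'.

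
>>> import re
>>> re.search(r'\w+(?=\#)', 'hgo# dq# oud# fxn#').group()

'hgo'

The lookaround is zero-width — it requires the adjacent text to match without consuming it, so the asserted text isn't part of the match.
Unlike `match`, `search` isn't anchored — it looks for the pattern anywhere in the string.
The match spans [0:3] → 'hgo'.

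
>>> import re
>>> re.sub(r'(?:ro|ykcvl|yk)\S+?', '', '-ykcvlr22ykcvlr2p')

'-222p'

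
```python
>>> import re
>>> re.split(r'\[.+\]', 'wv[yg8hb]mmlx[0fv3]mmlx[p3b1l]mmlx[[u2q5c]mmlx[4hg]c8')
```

Matches to split on: at [2:51] → '[yg8hb]mmlx[0fv3]mmlx[p3b1l]mmlx[[u2q5c]mmlx[4hg]'.
The string is cut at each match, leaving 2 pieces.

['wv', 'c8']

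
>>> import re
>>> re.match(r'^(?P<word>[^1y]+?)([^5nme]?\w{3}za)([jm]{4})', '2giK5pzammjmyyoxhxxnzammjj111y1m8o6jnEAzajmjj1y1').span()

Pattern: anchored at the start of the string; then one or more of any character except [1y] (lazy) (captured as 'word'); then optionally any character except [5nme], then exactly 3 of a word character, then the literal 'za' (captured); then exactly 4 of one of [jm] (captured).
`match` is anchored at position 0; if the pattern doesn't fit there, it returns None.
The match spans [0:12] → '2giK5pzammjm'.
Captured: group 1 = '2g', group 2 = 'iK5pza', group 3 = 'mmjm'.

(0, 12)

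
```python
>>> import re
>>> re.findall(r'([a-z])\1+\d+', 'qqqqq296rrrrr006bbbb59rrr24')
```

`\1` has to match the exact text group 1 already captured.
One capturing group, so `findall` returns just the captured substring from each match — 4 in all.

['q', 'r', 'b', 'r']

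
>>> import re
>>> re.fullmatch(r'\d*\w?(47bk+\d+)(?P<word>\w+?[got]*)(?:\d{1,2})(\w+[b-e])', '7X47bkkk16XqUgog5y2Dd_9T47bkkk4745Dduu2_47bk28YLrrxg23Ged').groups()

Pattern: zero or more of a digit, then optionally a word character; then the literal '47b', then one or more of the literal 'k', then one or more of a digit (captured); then one or more of a word character (lazy), then zero or more of one of [got] (captured as 'word'); then 1 to 2 of a digit (non-capturing group); then one or more of a word character, then a character in [b-e] (captured).
`re.fullmatch` is like wrapping the pattern in `^…$` (in single-line mode).
The match spans [0:57] → '7X47bkkk16XqUgog5y2Dd_9T47bkkk4745Dduu2_47bk28YLrrxg23Ged'.
Captured: group 1 = '47bkkk16', group 2 = 'XqUgog', group 3 = 'y2Dd_9T47bkkk4745Dduu2_47bk28YLrrxg23Ged'.

('47bkkk16', 'XqUgog', 'y2Dd_9T47bkkk4745Dduu2_47bk28YLrrxg23Ged')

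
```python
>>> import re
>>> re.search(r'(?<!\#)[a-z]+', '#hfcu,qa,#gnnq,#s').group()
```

A negative assertion filters positions out without eating any characters.
The match spans [2:5] → 'fcu'.

'fcu'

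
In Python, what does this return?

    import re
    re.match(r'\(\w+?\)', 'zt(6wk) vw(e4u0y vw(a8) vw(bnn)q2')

None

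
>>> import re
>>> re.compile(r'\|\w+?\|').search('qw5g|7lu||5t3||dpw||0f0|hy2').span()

The match spans [4:9] → '|7lu|'.

(4, 9)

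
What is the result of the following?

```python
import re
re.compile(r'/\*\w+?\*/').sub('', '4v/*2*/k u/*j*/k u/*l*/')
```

'4vk uk u'

Each match is replaced by ''.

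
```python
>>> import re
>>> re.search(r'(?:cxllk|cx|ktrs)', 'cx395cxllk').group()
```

The match spans [0:2] → 'cx'.

'cx'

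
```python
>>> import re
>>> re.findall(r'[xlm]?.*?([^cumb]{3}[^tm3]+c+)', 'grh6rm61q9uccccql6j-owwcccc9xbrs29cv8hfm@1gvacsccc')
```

['61q9uccccql6j-owwcccc9xbrs29c', '@1gvacsccc']

Pattern: optionally one of [xlm], then zero or more of any character (lazy); then exactly 3 of any character except [cumb], then one or more of any character except [tm3], then one or more of a literal 'c' (captured).
`findall` collects group 1 from each match (2 total).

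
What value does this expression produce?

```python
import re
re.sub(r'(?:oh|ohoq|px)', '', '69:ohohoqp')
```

'69:oqp'

`|` is ordered: at each position the engine commits to the first alternative that works.
Matches: at [3:5] → 'oh'; at [5:7] → 'oh'.
Each match is replaced by ''.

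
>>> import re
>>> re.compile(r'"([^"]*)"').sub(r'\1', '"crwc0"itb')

The replacement refers to a captured group, so each match is rewritten using its own captured text.

'crwc0itb'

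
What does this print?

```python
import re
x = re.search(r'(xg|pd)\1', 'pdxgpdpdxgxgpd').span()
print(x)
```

`\1` has to match the exact text group 1 already captured.
The match spans [4:8] → 'pdpd'.

(4, 8)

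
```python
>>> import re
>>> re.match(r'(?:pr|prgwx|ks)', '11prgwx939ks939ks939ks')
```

None

`re.match` only tries the pattern at the start of the string.
Here position 0 doesn't satisfy it, so the call returns None.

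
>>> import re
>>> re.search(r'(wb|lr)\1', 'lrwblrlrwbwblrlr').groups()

('lr',)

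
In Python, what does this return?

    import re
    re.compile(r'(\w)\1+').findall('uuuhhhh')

['u', 'h']

`\1` is not a pattern — it's the concrete string captured by group 1, re-applied verbatim.
`findall` collects group 1 from each match (2 total).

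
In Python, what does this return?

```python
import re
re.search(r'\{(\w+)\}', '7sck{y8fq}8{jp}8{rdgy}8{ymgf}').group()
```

`re.search` scans for the first position where the pattern succeeds.
The match spans [4:10] → '{y8fq}'.
Captured: group 1 = 'y8fq'.

'{y8fq}'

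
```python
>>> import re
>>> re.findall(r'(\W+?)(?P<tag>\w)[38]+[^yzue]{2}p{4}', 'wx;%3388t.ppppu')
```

The pattern matches one or more of a non-word character (lazy) (captured); then a word character (captured as 'tag'); then one or more of one of [38], then exactly 2 of any character except [yzue], then exactly 4 of a literal 'p'.
`findall` packs the 2 group values into a tuple for every match.

[(';%', '3')]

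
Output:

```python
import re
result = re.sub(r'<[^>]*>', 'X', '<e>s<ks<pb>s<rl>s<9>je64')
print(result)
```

XsXsXsXje64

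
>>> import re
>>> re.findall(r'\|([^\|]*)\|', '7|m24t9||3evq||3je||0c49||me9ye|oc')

Walking the string: at [1:8] match '|m24t9|', group 1 = 'm24t9'; at [8:14] match '|3evq|', group 1 = '3evq'; at [14:19] match '|3je|', group 1 = '3je'; at [19:25] match '|0c49|', group 1 = '0c49'; at [25:32] match '|me9ye|', group 1 = 'me9ye'.
With a single group, `findall` returns only what that group captured — 5 items.

['m24t9', '3evq', '3je', '0c49', 'me9ye']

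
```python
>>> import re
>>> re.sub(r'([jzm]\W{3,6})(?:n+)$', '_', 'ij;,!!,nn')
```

`sub` substitutes '_' at each match site.

'i_'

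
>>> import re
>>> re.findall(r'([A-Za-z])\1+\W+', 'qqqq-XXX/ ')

['q', 'X']

After group 1 captures some text, `\1` only succeeds where that same text appears again.
Because there's exactly one group, `findall` drops the full match and keeps group 1 from each hit.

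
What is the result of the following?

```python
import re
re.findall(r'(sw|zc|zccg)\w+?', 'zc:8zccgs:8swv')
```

Branches in `(...|...)` are attempted left-to-right; the first branch that allows the whole pattern to succeed is taken.
Matches: at [4:7] match 'zcc', group 1 = 'zc'; at [11:14] match 'swv', group 1 = 'sw'.
One capturing group, so `findall` returns just the captured substring from each match — 2 in all.

['zc', 'sw']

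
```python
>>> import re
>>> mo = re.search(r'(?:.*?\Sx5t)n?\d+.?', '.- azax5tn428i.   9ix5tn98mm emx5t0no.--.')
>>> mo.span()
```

Pattern: zero or more of any character (lazy), then a non-whitespace character, then the literal 'x5t' (non-capturing group); then optionally the literal 'n', then one or more of a digit, then optionally any character.
Because the quantifier is non-greedy, it stops expanding at the earliest point where the rest of the pattern can succeed.
`search` walks the string left to right and returns the first match it finds.
The match spans [0:14] → '.- azax5tn428i'.

(0, 14)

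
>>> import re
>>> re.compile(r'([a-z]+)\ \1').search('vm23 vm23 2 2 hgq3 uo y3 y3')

A backreference is literal: `\1` must see the identical characters the first group matched.
Here nothing in the string fits, so the call returns None.

None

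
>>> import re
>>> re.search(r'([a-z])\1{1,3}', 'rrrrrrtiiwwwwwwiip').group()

After group 1 captures some text, `\1` only succeeds where that same text appears again.
`re.search` tries every starting position until one works.
The match spans [0:4] → 'rrrr'.
Captured: group 1 = 'r'.

'rrrr'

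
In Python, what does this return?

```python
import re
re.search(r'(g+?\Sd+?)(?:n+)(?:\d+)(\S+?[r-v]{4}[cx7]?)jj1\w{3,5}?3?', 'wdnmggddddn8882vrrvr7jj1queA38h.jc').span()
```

Pattern: one or more of the literal 'g' (lazy), then a non-whitespace character, then one or more of the literal 'd' (lazy) (captured); then one or more of a literal 'n' (non-capturing group); then one or more of a digit (non-capturing group); then one or more of a non-whitespace character (lazy), then exactly 4 of a character in [r-v], then optionally one of [cx7] (captured); then the literal 'jj1', then 3 to 5 of a word character (lazy), then optionally a literal '3'.
Unlike `match`, `search` isn't anchored — it looks for the pattern anywhere in the string.
The match spans [4:27] → 'ggddddn8882vrrvr7jj1que'.
Captured: group 1 = 'ggdddd', group 2 = 'vrrvr7'.

(4, 27)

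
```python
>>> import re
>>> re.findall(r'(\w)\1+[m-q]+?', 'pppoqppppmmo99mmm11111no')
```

A backreference is literal: `\1` must see the identical characters the first group matched.
Walking the string: at [0:4] match 'pppo', group 1 = 'p'; at [5:10] match 'ppppm', group 1 = 'p'; at [12:15] match '99m', group 1 = '9'; at [17:23] match '11111n', group 1 = '1'.
Because there's exactly one group, `findall` drops the full match and keeps group 1 from each hit.

['p', 'p', '9', '1']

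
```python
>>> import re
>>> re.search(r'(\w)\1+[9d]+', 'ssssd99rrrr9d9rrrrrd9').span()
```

(0, 7)

`\1` has to match the exact text group 1 already captured.
The match spans [0:7] → 'ssssd99'.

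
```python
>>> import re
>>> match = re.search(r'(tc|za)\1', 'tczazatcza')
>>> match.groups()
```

('za',)

After group 1 captures some text, `\1` only succeeds where that same text appears again.
`search` walks the string left to right and returns the first match it finds.
The match spans [2:6] → 'zaza'.
Captured: group 1 = 'za'.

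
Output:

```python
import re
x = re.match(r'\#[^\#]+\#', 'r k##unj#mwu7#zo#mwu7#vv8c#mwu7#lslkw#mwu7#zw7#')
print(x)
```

With `match`, the pattern is implicitly anchored at the beginning.
Here the string doesn't start with a match, so the call returns None.

None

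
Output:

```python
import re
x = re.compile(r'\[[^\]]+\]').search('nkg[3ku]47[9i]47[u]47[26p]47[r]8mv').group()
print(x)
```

`re.search` tries every starting position until one works.
The match spans [3:8] → '[3ku]'.

[3ku]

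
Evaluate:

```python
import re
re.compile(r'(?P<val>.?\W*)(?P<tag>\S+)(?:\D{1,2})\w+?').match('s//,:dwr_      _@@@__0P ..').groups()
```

The pattern matches optionally any character, then zero or more of a non-word character (captured as 'val'); then one or more of a non-whitespace character (captured as 'tag'); then 1 to 2 of a non-digit (non-capturing group); then one or more of a word character (lazy).
With `match`, the pattern is implicitly anchored at the beginning.
The match spans [0:9] → 's//,:dwr_'.
Captured: group 1 = 's//,:', group 2 = 'dw'.

('s//,:', 'dw')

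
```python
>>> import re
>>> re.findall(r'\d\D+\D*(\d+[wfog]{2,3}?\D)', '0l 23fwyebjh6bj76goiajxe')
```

['23fwy', '76goi']

This matches a digit, then one or more of a non-digit, then zero or more of a non-digit; then one or more of a digit, then 2 to 3 of one of [wfog] (lazy), then a non-digit (captured).
With a single group, `findall` returns only what that group captured — 2 items.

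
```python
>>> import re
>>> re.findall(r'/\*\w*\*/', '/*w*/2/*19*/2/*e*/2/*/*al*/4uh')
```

['/*w*/', '/*19*/', '/*e*/', '/*al*/']

Walking the string: at [0:5] → '/*w*/'; at [6:12] → '/*19*/'; at [13:18] → '/*e*/'; at [21:27] → '/*al*/'.
Since nothing is captured, `findall` lists the 4 matched substrings directly.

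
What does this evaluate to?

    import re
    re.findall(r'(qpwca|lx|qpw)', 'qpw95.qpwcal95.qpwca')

Alternation isn't longest-match — the leftmost alternative that fits at this position is chosen.
Because there's exactly one group, `findall` drops the full match and keeps group 1 from each hit.

['qpw', 'qpwca', 'qpwca']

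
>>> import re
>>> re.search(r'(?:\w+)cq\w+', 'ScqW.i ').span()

This matches one or more of a word character (non-capturing group); then the literal 'cq', then one or more of a word character.
`re.search` tries every starting position until one works.
The match spans [0:4] → 'ScqW'.

(0, 4)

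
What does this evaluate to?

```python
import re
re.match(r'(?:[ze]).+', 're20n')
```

None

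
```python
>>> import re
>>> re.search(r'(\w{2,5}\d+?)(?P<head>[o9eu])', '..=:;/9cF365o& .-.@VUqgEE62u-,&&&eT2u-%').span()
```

(6, 13)

This matches 2 to 5 of a word character, then one or more of a digit (lazy) (captured); then one of [o9eu] (captured as 'head').
Unlike `match`, `search` isn't anchored — it looks for the pattern anywhere in the string.
The match spans [6:13] → '9cF365o'.
Captured: group 1 = '9cF365', group 2 = 'o'.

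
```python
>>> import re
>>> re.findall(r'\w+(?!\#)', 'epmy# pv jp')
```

The negative lookaround is zero-width — it rules out positions where the adjacent text would match, without consuming anything.
`findall` yields the raw match text (3 of them) because the pattern has no groups.

['epm', 'pv', 'jp']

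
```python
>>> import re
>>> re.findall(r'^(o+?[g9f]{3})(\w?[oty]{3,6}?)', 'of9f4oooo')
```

[('of9f', '4ooo')]

This matches anchored at the start of the string; then one or more of a literal 'o' (lazy), then exactly 3 of one of [g9f] (captured); then optionally a word character, then 3 to 6 of one of [oty] (lazy) (captured).
2 groups means the one result is a tuple of 2 captured strings — 1 here.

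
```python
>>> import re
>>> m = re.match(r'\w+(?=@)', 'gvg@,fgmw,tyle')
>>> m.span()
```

(0, 3)

`re.match` won't scan ahead — the pattern has to work from the very first character.
The match spans [0:3] → 'gvg'.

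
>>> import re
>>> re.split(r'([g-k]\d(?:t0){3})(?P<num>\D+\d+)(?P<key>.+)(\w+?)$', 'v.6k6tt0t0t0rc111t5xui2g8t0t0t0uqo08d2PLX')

Pattern: a character in [g-k], then a digit, then the literal 't0' repeated 3 times (captured); then one or more of a non-digit, then one or more of a digit (captured as 'num'); then one or more of any character (captured as 'key'); then one or more of a word character (lazy) (captured); then anchored at the end.
Matches to split on: at [23:41] → 'g8t0t0t0uqo08d2PLX'.
`re.split` interleaves the captured-group text with the surrounding fragments.

['v.6k6tt0t0t0rc111t5xui2', 'g8t0t0t0', 'uqo08', 'd2PL', 'X', '']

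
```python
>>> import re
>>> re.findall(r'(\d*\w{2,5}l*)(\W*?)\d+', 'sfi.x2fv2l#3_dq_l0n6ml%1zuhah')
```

[('x2fv2l', '#'), ('_dq_l', ''), ('n6ml', '%')]

This matches zero or more of a digit, then 2 to 5 of a word character, then zero or more of the literal 'l' (captured); then zero or more of a non-word character (lazy) (captured); then one or more of a digit.
Walking the string: at [4:12] match 'x2fv2l#3', groups = ('x2fv2l', '#'); at [12:18] match '_dq_l0', groups = ('_dq_l', ''); at [18:24] match 'n6ml%1', groups = ('n6ml', '%').
With 2 capturing groups, `findall` returns a 2-tuple per match.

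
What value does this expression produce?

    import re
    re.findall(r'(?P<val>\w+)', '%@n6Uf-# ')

Pattern: one or more of a word character (captured as 'val').
Scanning left to right: at [2:6] match 'n6Uf', group 1 = 'n6Uf'.
`findall` collects group 1 from the one match (1 total).

['n6Uf']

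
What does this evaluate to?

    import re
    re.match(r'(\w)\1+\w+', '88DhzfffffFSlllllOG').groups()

('8',)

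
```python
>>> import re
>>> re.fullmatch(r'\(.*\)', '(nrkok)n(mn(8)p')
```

For `fullmatch`, every character of the input must be accounted for by the pattern.
Here there's no way to consume every character, so the call returns None.

None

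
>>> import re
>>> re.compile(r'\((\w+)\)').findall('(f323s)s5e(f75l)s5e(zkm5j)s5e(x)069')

['f323s', 'f75l', 'zkm5j', 'x']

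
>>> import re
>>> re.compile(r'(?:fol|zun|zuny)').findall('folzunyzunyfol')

Alternation isn't longest-match — the leftmost alternative that fits at this position is chosen.
Walking the string: at [0:3] → 'fol'; at [3:6] → 'zun'; at [7:10] → 'zun'; at [11:14] → 'fol'.
Since nothing is captured, `findall` lists the 4 matched substrings directly.

['fol', 'zun', 'zun', 'fol']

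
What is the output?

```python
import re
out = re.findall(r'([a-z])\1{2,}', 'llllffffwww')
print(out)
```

['l', 'f', 'w']

`\1` is not a pattern — it's the concrete string captured by group 1, re-applied verbatim.
Matches: at [0:4] match 'llll', group 1 = 'l'; at [4:8] match 'ffff', group 1 = 'f'; at [8:11] match 'www', group 1 = 'w'.
With a single group, `findall` returns only what that group captured — 3 items.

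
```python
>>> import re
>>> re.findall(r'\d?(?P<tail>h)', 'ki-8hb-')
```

Because there's exactly one group, `findall` drops the full match and keeps group 1 from the one hit.

['h']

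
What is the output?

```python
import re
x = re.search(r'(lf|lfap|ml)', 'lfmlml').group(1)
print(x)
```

lf

The match spans [0:2] → 'lf'.
Captured: group 1 = 'lf'.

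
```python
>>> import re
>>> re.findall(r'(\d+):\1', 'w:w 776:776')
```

['776']

`\1` is not a pattern — it's the concrete string captured by group 1, re-applied verbatim.
Because there's exactly one group, `findall` drops the full match and keeps group 1 from the one hit.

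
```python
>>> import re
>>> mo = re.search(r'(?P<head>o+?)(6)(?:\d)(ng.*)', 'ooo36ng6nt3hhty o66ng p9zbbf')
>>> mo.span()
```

(16, 28)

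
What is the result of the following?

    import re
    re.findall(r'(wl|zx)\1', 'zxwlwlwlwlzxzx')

['wl', 'wl', 'zx']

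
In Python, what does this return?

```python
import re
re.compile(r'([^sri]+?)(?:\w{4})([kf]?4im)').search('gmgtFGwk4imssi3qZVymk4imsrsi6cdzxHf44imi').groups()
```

The match spans [0:11] → 'gmgtFGwk4im'.
Captured: group 1 = 'gmg', group 2 = 'k4im'.

('gmg', 'k4im')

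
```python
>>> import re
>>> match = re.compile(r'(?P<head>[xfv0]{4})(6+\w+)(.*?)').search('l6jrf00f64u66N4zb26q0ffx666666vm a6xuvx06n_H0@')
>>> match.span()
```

This matches exactly 4 of one of [xfv0] (captured as 'head'); then one or more of a literal '6', then one or more of a word character (captured); then zero or more of any character (lazy) (captured).
A non-greedy quantifier consumes as few characters as it can — just enough that the remainder of the pattern still matches from where it stops; whatever follows it matches normally.
`re.search` scans for the first position where the pattern succeeds.
The match spans [4:32] → 'f00f64u66N4zb26q0ffx666666vm'.
Captured: group 1 = 'f00f', group 2 = '64u66N4zb26q0ffx666666vm', group 3 = ''.

(4, 32)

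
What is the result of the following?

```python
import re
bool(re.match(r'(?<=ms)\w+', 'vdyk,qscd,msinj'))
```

With `match`, the pattern is implicitly anchored at the beginning.
Here position 0 doesn't satisfy it, so the call returns None, and `bool(None)` is False.

False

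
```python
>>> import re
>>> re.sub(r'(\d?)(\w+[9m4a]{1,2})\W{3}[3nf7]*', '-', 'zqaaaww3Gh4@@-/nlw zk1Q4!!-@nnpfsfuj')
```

'-/nlw -@nnpfsfuj'

The pattern matches optionally a digit (captured); then one or more of a word character, then 1 to 2 of one of [9m4a] (captured); then exactly 3 of a non-word character, then zero or more of one of [3nf7].
Matches: at [0:14] → 'zqaaaww3Gh4@@-'; at [19:27] → 'zk1Q4!!-'.
`sub` substitutes '-' at each match site.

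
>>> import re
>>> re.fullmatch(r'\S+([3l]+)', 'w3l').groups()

The match spans [0:3] → 'w3l'.
Captured: group 1 = 'l'.

('l',)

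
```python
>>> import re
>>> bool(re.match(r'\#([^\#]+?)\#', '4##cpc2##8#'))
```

With `match`, the pattern is implicitly anchored at the beginning.
Here position 0 doesn't satisfy it, so the call returns None, and `bool(None)` is False.

False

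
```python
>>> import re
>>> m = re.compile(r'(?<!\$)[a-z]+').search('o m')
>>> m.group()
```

'o'

Because the assertion is negative and zero-width, positions next to the forbidden text are skipped.
`re.search` tries every starting position until one works.
The match spans [0:1] → 'o'.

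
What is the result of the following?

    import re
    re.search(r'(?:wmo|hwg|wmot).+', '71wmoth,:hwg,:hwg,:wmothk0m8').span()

The match spans [2:28] → 'wmoth,:hwg,:hwg,:wmothk0m8'.

(2, 28)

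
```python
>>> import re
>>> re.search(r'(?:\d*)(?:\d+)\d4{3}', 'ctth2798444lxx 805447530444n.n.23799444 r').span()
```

(4, 11)

This matches zero or more of a digit (non-capturing group); then one or more of a digit (non-capturing group); then a digit, then exactly 3 of the literal '4'.
`search` walks the string left to right and returns the first match it finds.
The match spans [4:11] → '2798444'.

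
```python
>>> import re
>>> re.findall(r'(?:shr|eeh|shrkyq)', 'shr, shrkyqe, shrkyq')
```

['shr', 'shr', 'shr']

Branches in `(...|...)` are attempted left-to-right; the first branch that allows the whole pattern to succeed is taken.
Walking the string: at [0:3] → 'shr'; at [5:8] → 'shr'; at [14:17] → 'shr'.
`findall` yields the raw match text (3 of them) because the pattern has no groups.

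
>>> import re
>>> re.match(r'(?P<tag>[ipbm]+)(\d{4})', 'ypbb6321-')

Pattern: one or more of one of [ipbm] (captured as 'tag'); then exactly 4 of a digit (captured).
`re.match` won't scan ahead — the pattern has to work from the very first character.
Here position 0 doesn't satisfy it, so the call returns None.

None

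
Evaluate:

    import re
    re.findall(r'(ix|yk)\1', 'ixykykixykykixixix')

['yk', 'yk', 'ix']

`\1` has to match the exact text group 1 already captured.
Walking the string: at [2:6] match 'ykyk', group 1 = 'yk'; at [8:12] match 'ykyk', group 1 = 'yk'; at [12:16] match 'ixix', group 1 = 'ix'.
One capturing group, so `findall` returns just the captured substring from each match — 3 in all.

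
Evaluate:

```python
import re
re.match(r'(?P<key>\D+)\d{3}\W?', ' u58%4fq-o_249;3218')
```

None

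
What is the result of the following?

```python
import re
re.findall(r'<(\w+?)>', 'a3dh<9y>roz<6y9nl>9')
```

One capturing group, so `findall` returns just the captured substring from each match — 2 in all.

['9y', '6y9nl']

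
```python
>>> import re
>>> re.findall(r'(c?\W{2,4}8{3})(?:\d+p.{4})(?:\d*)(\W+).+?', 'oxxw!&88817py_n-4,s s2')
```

`findall` packs the 2 group values into a tuple for every match.

[('!&888', ',')]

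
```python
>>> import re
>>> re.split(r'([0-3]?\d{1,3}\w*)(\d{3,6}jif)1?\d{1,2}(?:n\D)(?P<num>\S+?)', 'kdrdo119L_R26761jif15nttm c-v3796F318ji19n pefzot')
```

A `+?`/`*?`/`{m,n}?` starts at its minimum and grows only as far as needed for what follows to match.
Because the pattern has a capturing group, `split` also inserts each captured text between the pieces.

['kdrdo', '119L_R26', '761jif', 't', 'm c-v3796F318ji19n pefzot']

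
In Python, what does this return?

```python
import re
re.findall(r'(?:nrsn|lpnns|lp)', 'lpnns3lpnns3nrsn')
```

['lpnns', 'lpnns', 'nrsn']

`|` is ordered: at each position the engine commits to the first alternative that works.
Walking the string: at [0:5] → 'lpnns'; at [6:11] → 'lpnns'; at [12:16] → 'nrsn'.
No capturing groups, so `findall` returns the 3 full match strings.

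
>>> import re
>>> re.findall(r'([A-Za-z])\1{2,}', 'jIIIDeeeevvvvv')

`\1` is not a pattern — it's the concrete string captured by group 1, re-applied verbatim.
Matches: at [1:4] match 'III', group 1 = 'I'; at [5:9] match 'eeee', group 1 = 'e'; at [9:14] match 'vvvvv', group 1 = 'v'.
Because there's exactly one group, `findall` drops the full match and keeps group 1 from each hit.

['I', 'e', 'v']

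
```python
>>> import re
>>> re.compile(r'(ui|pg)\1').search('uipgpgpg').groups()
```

A backreference is literal: `\1` must see the identical characters the first group matched.
`re.search` tries every starting position until one works.
The match spans [2:6] → 'pgpg'.
Captured: group 1 = 'pg'.

('pg',)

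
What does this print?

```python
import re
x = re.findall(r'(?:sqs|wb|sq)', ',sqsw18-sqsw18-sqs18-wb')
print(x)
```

['sqs', 'sqs', 'sqs', 'wb']

Branches in `(...|...)` are attempted left-to-right; the first branch that allows the whole pattern to succeed is taken.
`findall` yields the raw match text (4 of them) because the pattern has no groups.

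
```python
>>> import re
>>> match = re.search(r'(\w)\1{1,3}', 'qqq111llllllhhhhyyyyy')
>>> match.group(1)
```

'q'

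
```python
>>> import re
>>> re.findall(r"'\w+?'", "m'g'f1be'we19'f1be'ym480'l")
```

Matches: at [1:4] → "'g'"; at [8:14] → "'we19'"; at [18:25] → "'ym480'".
With no groups in the pattern, `findall` gives back each whole match — 3 here.

["'g'", "'we19'", "'ym480'"]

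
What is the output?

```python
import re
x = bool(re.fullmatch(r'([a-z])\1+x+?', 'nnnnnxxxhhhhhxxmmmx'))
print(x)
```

False

`re.fullmatch` is like wrapping the pattern in `^…$` (in single-line mode).
Here there's no way to consume every character, so the call returns None, and `bool(None)` is False.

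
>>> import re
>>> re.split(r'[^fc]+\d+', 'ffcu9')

This matches one or more of any character except [fc]; then one or more of a digit.
Matches to split on: at [3:5] → 'u9'.
Each match becomes a cut point; 2 segments remain.

['ffc', '']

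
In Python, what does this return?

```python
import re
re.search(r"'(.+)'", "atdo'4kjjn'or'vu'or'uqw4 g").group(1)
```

`search` walks the string left to right and returns the first match it finds.
The match spans [4:20] → "'4kjjn'or'vu'or'".
Captured: group 1 = "4kjjn'or'vu'or".

"4kjjn'or'vu'or"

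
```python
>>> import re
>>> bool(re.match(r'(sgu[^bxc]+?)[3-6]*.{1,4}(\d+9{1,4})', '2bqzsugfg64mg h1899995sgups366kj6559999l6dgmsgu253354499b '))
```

Pattern: the literal 'sgu', then one or more of any character except [bxc] (lazy) (captured); then zero or more of a character in [3-6], then 1 to 4 of any character; then one or more of a digit, then 1 to 4 of the literal '9' (captured).
`match` is anchored at position 0; if the pattern doesn't fit there, it returns None.
Here the string doesn't start with a match, so the call returns None, and `bool(None)` is False.

False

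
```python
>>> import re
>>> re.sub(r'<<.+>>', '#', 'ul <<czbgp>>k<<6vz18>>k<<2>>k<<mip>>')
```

'ul #'

Matches: at [3:36] → '<<czbgp>>k<<6vz18>>k<<2>>k<<mip>>'.
Each match is replaced by '#'.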